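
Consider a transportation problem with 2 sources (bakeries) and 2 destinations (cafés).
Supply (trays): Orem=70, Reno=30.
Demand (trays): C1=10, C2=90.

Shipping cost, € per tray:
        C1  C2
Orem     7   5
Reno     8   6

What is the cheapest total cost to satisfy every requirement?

One minimum-cost allocation:
  Orem->C2: 70 × €5 = €350
  Reno->C1: 10 × €8 = €80
  Reno->C2: 20 × €6 = €120
Total = 350 + 80 + 120 = €550.

550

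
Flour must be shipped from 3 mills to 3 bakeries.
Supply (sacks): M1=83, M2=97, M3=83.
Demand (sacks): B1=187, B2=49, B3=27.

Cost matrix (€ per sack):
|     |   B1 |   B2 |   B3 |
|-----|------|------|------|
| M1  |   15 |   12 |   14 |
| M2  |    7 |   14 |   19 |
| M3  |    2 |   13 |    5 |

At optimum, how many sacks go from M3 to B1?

Solving gives:
  M1->B1: 7 × €15 = €105
  M1->B2: 49 × €12 = €588
  M1->B3: 27 × €14 = €378
  M2->B1: 97 × €7 = €679
  M3->B1: 83 × €2 = €166
Total cost = €1916.
So M3→B1 carries 83 sacks.

83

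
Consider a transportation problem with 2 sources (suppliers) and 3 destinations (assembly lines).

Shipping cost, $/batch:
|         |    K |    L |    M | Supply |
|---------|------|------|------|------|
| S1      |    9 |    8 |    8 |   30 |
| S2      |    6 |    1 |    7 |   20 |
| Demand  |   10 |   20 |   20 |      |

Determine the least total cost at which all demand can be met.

270

One minimum-cost allocation:
  S1->K: 10 × $9 = $90
  S1->M: 20 × $8 = $160
  S2->L: 20 × $1 = $20
Total = 90 + 160 + 20 = $270.
(Supply check: S1 ships 30; S2 ships 20.)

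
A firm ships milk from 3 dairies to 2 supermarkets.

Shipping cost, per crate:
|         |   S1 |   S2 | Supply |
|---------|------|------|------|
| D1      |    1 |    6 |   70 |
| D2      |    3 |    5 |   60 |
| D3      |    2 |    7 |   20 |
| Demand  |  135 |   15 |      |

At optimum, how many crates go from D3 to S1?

20

Solving gives:
  D1->S1: 70 crates
  D2->S1: 45 crates
  D2->S2: 15 crates
  D3->S1: 20 crates
Total cost = 320.
So D3→S1 carries 20 crates.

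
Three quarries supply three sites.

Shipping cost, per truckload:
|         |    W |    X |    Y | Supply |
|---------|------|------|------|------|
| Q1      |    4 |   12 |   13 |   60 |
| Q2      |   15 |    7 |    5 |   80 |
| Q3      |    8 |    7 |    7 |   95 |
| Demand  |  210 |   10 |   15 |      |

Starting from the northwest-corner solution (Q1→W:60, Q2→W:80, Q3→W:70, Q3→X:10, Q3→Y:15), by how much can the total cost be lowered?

205

Current plan cost = 60·4 + 80·15 + 70·8 + 10·7 + 15·7 = 2175.
Optimal plan:
  Q1 to W: 60 × 4 = 240
  Q2 to W: 55 × 15 = 825
  Q2 to X: 10 × 7 = 70
  Q2 to Y: 15 × 5 = 75
  Q3 to W: 95 × 8 = 760
Optimal cost = 1970.
Saving = 2175 − 1970 = 205.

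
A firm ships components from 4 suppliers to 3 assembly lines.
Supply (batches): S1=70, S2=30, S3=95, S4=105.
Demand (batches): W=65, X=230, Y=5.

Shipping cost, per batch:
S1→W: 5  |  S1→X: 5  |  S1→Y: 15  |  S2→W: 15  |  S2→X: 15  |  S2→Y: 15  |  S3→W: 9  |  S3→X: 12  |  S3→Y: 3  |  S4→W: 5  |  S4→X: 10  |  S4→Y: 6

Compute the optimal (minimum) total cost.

A cheapest plan:
  S1->X: 70 × 5 = 350
  S2->X: 30 × 15 = 450
  S3->X: 90 × 12 = 1080
  S3->Y: 5 × 3 = 15
  S4->W: 65 × 5 = 325
  S4->X: 40 × 10 = 400
Total = 350 + 450 + 1080 + 15 + 325 + 400 = 2620.

2620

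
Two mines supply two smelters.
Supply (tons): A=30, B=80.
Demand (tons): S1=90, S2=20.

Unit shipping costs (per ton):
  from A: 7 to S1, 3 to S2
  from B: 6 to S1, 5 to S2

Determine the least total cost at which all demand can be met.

Optimal allocation:
  A–S1: 10 × 7 = 70
  A–S2: 20 × 3 = 60
  B–S1: 80 × 6 = 480
Total = 70 + 60 + 480 = 610.

610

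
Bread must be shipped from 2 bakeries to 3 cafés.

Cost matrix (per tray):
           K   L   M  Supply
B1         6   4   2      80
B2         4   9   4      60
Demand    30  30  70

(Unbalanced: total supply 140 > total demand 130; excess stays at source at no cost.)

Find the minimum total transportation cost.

A cheapest plan:
  B1–L: 30 × 4 = 120
  B1–M: 50 × 2 = 100
  B2–K: 30 × 4 = 120
  B2–M: 20 × 4 = 80
Total = 120 + 100 + 120 + 80 = 420.

420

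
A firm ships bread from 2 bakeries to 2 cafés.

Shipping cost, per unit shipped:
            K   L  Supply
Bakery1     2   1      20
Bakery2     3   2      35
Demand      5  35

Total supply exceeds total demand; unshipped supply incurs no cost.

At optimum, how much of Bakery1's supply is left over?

An optimal plan:
  Bakery1->K: 5 × 2 = 10
  Bakery1->L: 15 × 1 = 15
  Bakery2->L: 20 × 2 = 40
Total cost = 65.
Bakery1 ships 20 of its 20, leaving 0.

0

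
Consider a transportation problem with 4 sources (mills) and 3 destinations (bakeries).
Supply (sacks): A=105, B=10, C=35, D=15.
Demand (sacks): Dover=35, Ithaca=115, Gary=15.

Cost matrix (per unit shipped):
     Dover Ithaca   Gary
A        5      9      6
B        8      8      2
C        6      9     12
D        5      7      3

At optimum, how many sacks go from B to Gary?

Solving gives:
  A→Dover: 35 × 5 = 175
  A→Ithaca: 70 × 9 = 630
  B→Gary: 10 × 2 = 20
  C→Ithaca: 35 × 9 = 315
  D→Ithaca: 10 × 7 = 70
  D→Gary: 5 × 3 = 15
Total cost = 1225.
So B→Gary carries 10 sacks.

10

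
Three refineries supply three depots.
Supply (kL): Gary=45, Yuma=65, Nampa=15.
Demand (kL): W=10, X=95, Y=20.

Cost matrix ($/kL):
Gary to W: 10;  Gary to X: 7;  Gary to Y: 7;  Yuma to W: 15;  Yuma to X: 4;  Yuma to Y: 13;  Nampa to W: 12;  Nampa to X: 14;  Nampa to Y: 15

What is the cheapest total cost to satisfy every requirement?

765

One minimum-cost allocation:
  Gary–X: 25 × $7 = $175
  Gary–Y: 20 × $7 = $140
  Yuma–X: 65 × $4 = $260
  Nampa–W: 10 × $12 = $120
  Nampa–X: 5 × $14 = $70
Total = 175 + 140 + 260 + 120 + 70 = $765.
(Supply check: Gary ships 45; Yuma ships 65; Nampa ships 15.)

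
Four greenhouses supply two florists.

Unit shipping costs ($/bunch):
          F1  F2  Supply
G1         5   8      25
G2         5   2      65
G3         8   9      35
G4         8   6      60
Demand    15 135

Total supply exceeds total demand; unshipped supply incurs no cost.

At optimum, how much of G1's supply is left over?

Minimum-cost shipments:
  G1–F1: 15 bunches
  G1–F2: 10 bunches
  G2–F2: 65 bunches
  G4–F2: 60 bunches
Total cost = $645.
G1 ships 25 of its 25, leaving 0.

0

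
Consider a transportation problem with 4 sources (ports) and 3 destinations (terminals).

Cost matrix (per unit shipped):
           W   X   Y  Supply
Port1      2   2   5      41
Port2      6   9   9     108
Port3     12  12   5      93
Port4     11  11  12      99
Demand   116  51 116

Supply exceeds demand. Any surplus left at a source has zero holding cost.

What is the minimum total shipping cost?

1669

One minimum-cost allocation:
  Port1 to X: 41 × 2 = 82
  Port2 to W: 108 × 6 = 648
  Port3 to Y: 93 × 5 = 465
  Port4 to W: 8 × 11 = 88
  Port4 to X: 10 × 11 = 110
  Port4 to Y: 23 × 12 = 276
Total = 82 + 648 + 465 + 88 + 110 + 276 = 1669.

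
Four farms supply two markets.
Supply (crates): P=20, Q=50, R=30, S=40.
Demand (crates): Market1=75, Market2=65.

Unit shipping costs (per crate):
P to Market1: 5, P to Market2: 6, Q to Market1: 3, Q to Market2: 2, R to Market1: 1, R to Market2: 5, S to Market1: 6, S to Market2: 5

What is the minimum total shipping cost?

455

Optimal allocation:
  P to Market1: 20 crates
  Q to Market1: 25 crates
  Q to Market2: 25 crates
  R to Market1: 30 crates
  S to Market2: 40 crates
Total cost = 455.
(Supply check: P ships 20; Q ships 50; R ships 30; S ships 40.)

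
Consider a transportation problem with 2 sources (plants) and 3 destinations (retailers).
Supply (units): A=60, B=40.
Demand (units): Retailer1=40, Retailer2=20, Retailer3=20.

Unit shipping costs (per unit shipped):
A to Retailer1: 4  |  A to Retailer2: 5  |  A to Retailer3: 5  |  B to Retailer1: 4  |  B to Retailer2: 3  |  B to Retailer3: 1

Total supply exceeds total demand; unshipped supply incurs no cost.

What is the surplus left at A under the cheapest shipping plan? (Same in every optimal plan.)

20

An optimal plan:
  A->Retailer1: 40 × 4 = 160
  B->Retailer2: 20 × 3 = 60
  B->Retailer3: 20 × 1 = 20
Total cost = 240.
A ships 40 of its 60, leaving 20.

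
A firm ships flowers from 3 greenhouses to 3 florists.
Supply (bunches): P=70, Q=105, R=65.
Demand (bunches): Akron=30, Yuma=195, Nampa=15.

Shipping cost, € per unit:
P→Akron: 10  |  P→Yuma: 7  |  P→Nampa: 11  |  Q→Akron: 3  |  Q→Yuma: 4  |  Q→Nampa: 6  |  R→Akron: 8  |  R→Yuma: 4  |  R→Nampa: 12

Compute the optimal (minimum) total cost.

1170

An optimal shipping plan:
  P to Yuma: 70 × €7 = €490
  Q to Akron: 30 × €3 = €90
  Q to Yuma: 60 × €4 = €240
  Q to Nampa: 15 × €6 = €90
  R to Yuma: 65 × €4 = €260
Total = 490 + 90 + 240 + 90 + 260 = €1170.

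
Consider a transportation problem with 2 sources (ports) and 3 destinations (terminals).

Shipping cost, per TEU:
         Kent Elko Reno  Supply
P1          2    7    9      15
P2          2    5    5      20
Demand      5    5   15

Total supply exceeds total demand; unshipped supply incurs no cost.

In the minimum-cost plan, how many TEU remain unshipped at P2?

Minimum-cost shipments:
  P1→Kent: 5 × 2 = 10
  P2→Elko: 5 × 5 = 25
  P2→Reno: 15 × 5 = 75
Total cost = 110.
P2 ships 20 of its 20, leaving 0.

0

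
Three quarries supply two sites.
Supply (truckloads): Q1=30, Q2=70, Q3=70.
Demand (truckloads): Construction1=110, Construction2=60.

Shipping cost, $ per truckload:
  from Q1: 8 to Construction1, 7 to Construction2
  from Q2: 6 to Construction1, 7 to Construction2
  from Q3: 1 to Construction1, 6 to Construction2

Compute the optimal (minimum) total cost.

730

An optimal shipping plan:
  Q1 to Construction2: 30 × $7 = $210
  Q2 to Construction1: 40 × $6 = $240
  Q2 to Construction2: 30 × $7 = $210
  Q3 to Construction1: 70 × $1 = $70
Total = 210 + 240 + 210 + 70 = $730.
(Supply check: Q1 ships 30; Q2 ships 70; Q3 ships 70.)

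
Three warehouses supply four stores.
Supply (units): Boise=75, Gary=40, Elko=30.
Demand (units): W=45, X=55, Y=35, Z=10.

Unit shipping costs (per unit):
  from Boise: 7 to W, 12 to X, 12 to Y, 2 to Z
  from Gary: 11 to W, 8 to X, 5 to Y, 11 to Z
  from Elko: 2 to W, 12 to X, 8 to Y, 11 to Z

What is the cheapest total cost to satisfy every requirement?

A cheapest plan:
  Boise–W: 15 × 7 = 105
  Boise–X: 50 × 12 = 600
  Boise–Z: 10 × 2 = 20
  Gary–X: 5 × 8 = 40
  Gary–Y: 35 × 5 = 175
  Elko–W: 30 × 2 = 60
Total = 105 + 600 + 20 + 40 + 175 + 60 = 1000.
(Supply check: Boise ships 75; Gary ships 40; Elko ships 30.)

1000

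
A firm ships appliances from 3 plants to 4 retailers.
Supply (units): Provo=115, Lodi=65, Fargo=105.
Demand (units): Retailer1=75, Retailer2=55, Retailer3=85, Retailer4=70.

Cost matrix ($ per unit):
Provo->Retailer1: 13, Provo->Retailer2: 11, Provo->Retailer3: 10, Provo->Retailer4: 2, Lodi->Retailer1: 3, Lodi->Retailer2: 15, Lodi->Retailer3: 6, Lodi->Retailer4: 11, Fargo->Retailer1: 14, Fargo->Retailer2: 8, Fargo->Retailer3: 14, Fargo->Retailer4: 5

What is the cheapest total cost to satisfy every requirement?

A cheapest plan:
  Provo–Retailer3: 85 × $10 = $850
  Provo–Retailer4: 30 × $2 = $60
  Lodi–Retailer1: 65 × $3 = $195
  Fargo–Retailer1: 10 × $14 = $140
  Fargo–Retailer2: 55 × $8 = $440
  Fargo–Retailer4: 40 × $5 = $200
Total = 850 + 60 + 195 + 140 + 440 + 200 = $1885.

1885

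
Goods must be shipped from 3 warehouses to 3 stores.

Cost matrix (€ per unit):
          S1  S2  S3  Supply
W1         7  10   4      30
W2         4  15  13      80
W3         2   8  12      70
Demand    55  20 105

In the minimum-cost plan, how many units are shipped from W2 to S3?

75

Optimal shipments:
  W1 to S3: 30 × €4 = €120
  W2 to S1: 5 × €4 = €20
  W2 to S3: 75 × €13 = €975
  W3 to S1: 50 × €2 = €100
  W3 to S2: 20 × €8 = €160
Total cost = €1375.
So W2→S3 carries 75 units.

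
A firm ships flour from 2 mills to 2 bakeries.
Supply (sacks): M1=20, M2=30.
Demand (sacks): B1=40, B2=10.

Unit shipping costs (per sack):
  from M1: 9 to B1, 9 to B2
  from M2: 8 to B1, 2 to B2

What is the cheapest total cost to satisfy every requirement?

360

Optimal allocation:
  M1–B1: 20 sacks
  M2–B1: 20 sacks
  M2–B2: 10 sacks
Total cost = 360.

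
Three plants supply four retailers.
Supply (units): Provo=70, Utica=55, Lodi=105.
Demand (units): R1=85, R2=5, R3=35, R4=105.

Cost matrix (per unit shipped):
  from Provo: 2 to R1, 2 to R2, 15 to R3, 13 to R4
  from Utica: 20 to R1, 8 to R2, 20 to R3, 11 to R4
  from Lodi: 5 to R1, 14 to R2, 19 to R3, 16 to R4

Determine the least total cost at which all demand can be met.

An optimal shipping plan:
  Provo->R2: 5 × 2 = 10
  Provo->R3: 35 × 15 = 525
  Provo->R4: 30 × 13 = 390
  Utica->R4: 55 × 11 = 605
  Lodi->R1: 85 × 5 = 425
  Lodi->R4: 20 × 16 = 320
Total = 10 + 525 + 390 + 605 + 425 + 320 = 2275.
(Supply check: Provo ships 70; Utica ships 55; Lodi ships 105.)

2275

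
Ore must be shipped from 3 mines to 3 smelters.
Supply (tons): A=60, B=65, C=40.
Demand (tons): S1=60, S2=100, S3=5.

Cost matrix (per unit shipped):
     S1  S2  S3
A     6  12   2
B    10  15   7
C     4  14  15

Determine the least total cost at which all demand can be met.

An optimal shipping plan:
  A–S1: 20 × 6 = 120
  A–S2: 35 × 12 = 420
  A–S3: 5 × 2 = 10
  B–S2: 65 × 15 = 975
  C–S1: 40 × 4 = 160
Total = 120 + 420 + 10 + 975 + 160 = 1685.
(Supply check: A ships 60; B ships 65; C ships 40.)

1685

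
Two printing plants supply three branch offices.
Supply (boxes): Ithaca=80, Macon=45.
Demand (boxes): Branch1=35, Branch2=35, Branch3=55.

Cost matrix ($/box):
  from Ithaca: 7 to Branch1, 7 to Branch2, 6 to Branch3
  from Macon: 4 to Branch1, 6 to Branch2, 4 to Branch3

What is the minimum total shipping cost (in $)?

A cheapest plan:
  Ithaca to Branch2: 35 boxes
  Ithaca to Branch3: 45 boxes
  Macon to Branch1: 35 boxes
  Macon to Branch3: 10 boxes
Total cost = $695.

695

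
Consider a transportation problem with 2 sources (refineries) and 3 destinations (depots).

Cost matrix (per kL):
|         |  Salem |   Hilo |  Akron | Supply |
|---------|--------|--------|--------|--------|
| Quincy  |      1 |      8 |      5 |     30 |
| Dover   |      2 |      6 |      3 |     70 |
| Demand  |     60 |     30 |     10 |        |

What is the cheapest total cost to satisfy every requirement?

300

An optimal shipping plan:
  Quincy->Salem: 30 × 1 = 30
  Dover->Salem: 30 × 2 = 60
  Dover->Hilo: 30 × 6 = 180
  Dover->Akron: 10 × 3 = 30
Total = 30 + 60 + 180 + 30 = 300.
(Supply check: Quincy ships 30; Dover ships 70.)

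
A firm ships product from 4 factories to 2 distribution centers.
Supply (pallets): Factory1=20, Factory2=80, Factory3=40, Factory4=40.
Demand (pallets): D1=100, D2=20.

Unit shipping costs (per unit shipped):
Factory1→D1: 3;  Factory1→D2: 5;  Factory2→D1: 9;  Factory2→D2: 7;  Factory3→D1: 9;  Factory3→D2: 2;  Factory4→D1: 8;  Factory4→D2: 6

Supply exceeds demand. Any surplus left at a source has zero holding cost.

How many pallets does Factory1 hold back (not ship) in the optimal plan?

Minimum-cost shipments:
  Factory1–D1: 20 pallets
  Factory2–D1: 20 pallets
  Factory3–D1: 20 pallets
  Factory3–D2: 20 pallets
  Factory4–D1: 40 pallets
Total cost = 780.
Factory1 ships 20 of its 20, leaving 0.

0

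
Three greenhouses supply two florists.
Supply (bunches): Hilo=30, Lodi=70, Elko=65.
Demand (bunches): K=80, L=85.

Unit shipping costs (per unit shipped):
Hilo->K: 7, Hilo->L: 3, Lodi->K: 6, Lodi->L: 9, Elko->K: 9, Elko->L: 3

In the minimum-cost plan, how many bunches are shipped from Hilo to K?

10

Optimal shipments:
  Hilo->K: 10 × 7 = 70
  Hilo->L: 20 × 3 = 60
  Lodi->K: 70 × 6 = 420
  Elko->L: 65 × 3 = 195
Total cost = 745.
So Hilo→K carries 10 bunches.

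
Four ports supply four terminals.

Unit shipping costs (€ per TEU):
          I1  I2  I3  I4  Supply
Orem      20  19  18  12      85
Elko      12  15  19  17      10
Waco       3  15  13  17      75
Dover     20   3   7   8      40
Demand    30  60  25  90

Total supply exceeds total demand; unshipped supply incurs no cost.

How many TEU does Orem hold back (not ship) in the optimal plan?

An optimal plan:
  Orem–I4: 85 × €12 = €1020
  Elko–I2: 10 × €15 = €150
  Waco–I1: 30 × €3 = €90
  Waco–I2: 10 × €15 = €150
  Waco–I3: 25 × €13 = €325
  Waco–I4: 5 × €17 = €85
  Dover–I2: 40 × €3 = €120
Total cost = €1940.
Orem ships 85 of its 85, leaving 0.

0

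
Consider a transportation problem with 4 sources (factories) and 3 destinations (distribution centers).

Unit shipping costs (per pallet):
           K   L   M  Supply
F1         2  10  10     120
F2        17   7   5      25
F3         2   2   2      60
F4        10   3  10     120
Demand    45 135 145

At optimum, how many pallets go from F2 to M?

25

The minimum-cost plan:
  F1 to K: 45 pallets
  F1 to L: 15 pallets
  F1 to M: 60 pallets
  F2 to M: 25 pallets
  F3 to M: 60 pallets
  F4 to L: 120 pallets
Total cost = 1445.
So F2→M carries 25 pallets.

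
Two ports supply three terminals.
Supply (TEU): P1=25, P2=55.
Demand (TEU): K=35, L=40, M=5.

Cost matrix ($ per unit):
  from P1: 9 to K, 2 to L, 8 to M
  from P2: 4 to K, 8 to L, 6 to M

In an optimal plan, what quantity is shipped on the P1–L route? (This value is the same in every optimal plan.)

Solving gives:
  P1→L: 25 × $2 = $50
  P2→K: 35 × $4 = $140
  P2→L: 15 × $8 = $120
  P2→M: 5 × $6 = $30
Total cost = $340.
So P1→L carries 25 TEU.

25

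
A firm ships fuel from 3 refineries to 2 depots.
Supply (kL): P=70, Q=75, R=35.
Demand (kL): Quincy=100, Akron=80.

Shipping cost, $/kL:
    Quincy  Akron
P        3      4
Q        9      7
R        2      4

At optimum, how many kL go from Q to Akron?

75

Solving gives:
  P–Quincy: 65 × $3 = $195
  P–Akron: 5 × $4 = $20
  Q–Akron: 75 × $7 = $525
  R–Quincy: 35 × $2 = $70
Total cost = $810.
So Q→Akron carries 75 kL.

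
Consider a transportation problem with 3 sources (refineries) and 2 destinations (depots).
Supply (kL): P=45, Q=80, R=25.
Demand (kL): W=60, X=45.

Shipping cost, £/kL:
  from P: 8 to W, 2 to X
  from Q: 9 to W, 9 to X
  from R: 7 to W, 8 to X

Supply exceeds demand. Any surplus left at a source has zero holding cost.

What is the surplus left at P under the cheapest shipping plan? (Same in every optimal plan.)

Minimum-cost shipments:
  P–X: 45 × £2 = £90
  Q–W: 35 × £9 = £315
  R–W: 25 × £7 = £175
Total cost = £580.
P ships 45 of its 45, leaving 0.

0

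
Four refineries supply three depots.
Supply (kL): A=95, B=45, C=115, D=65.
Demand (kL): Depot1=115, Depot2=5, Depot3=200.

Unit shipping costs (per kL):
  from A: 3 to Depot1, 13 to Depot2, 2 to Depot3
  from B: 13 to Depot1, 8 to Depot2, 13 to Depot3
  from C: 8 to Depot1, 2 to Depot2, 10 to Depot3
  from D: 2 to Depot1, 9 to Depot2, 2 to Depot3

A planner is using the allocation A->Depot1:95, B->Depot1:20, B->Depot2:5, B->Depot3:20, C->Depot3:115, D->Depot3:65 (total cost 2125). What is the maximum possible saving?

Current plan cost = 95·3 + 20·13 + 5·8 + 20·13 + 115·10 + 65·2 = 2125.
Optimal plan:
  A–Depot3: 95 × 2 = 190
  B–Depot3: 45 × 13 = 585
  C–Depot1: 110 × 8 = 880
  C–Depot2: 5 × 2 = 10
  D–Depot1: 5 × 2 = 10
  D–Depot3: 60 × 2 = 120
Optimal cost = 1795.
Saving = 2125 − 1795 = 330.

330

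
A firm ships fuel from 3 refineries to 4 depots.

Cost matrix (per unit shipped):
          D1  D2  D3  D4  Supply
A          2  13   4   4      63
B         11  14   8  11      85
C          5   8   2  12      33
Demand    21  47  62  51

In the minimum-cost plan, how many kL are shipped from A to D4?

42

Optimal shipments:
  A->D1: 21 × 2 = 42
  A->D4: 42 × 4 = 168
  B->D2: 47 × 14 = 658
  B->D3: 29 × 8 = 232
  B->D4: 9 × 11 = 99
  C->D3: 33 × 2 = 66
Total cost = 1265.
So A→D4 carries 42 kL.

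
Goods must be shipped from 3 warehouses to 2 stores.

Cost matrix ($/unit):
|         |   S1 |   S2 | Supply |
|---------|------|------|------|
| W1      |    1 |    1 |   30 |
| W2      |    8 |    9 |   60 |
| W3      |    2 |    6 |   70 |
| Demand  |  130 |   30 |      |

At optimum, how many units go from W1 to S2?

30

Optimal shipments:
  W1->S2: 30 × $1 = $30
  W2->S1: 60 × $8 = $480
  W3->S1: 70 × $2 = $140
Total cost = $650.
So W1→S2 carries 30 units.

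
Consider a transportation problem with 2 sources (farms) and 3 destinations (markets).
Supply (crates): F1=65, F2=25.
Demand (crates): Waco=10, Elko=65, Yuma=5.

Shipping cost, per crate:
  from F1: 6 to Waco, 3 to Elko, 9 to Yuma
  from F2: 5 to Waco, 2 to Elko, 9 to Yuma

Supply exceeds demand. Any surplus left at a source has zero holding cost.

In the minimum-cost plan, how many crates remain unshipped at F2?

0

An optimal plan:
  F1->Waco: 10 crates
  F1->Elko: 40 crates
  F1->Yuma: 5 crates
  F2->Elko: 25 crates
Total cost = 275.
F2 ships 25 of its 25, leaving 0.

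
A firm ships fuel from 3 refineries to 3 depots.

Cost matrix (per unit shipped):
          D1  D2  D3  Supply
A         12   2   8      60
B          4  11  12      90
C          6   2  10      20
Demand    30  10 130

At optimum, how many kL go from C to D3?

The minimum-cost plan:
  A→D3: 60 × 8 = 480
  B→D1: 30 × 4 = 120
  B→D3: 60 × 12 = 720
  C→D2: 10 × 2 = 20
  C→D3: 10 × 10 = 100
Total cost = 1440.
So C→D3 carries 10 kL.

10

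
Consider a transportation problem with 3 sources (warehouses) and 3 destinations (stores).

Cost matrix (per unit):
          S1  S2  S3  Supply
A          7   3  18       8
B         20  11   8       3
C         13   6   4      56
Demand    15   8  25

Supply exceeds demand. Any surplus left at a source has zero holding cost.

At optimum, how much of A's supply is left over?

Minimum-cost shipments:
  A->S1: 8 units
  C->S1: 7 units
  C->S2: 8 units
  C->S3: 25 units
Total cost = 295.
A ships 8 of its 8, leaving 0.

0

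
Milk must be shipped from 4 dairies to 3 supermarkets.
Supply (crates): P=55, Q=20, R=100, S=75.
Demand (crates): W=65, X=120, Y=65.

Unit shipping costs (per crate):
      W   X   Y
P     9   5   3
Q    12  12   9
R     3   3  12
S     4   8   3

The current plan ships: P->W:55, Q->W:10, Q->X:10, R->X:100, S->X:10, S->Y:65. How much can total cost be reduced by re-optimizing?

Current plan cost = 55·9 + 10·12 + 10·12 + 100·3 + 10·8 + 65·3 = 1310.
Optimal plan:
  P to X: 20 × 5 = 100
  P to Y: 35 × 3 = 105
  Q to Y: 20 × 9 = 180
  R to X: 100 × 3 = 300
  S to W: 65 × 4 = 260
  S to Y: 10 × 3 = 30
Optimal cost = 975.
Saving = 1310 − 975 = 335.

335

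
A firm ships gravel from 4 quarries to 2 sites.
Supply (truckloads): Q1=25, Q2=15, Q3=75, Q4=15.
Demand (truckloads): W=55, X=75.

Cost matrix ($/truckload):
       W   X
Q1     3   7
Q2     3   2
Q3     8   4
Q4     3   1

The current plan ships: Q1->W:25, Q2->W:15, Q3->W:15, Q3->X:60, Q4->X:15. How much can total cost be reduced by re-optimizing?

Current plan cost = 25·3 + 15·3 + 15·8 + 60·4 + 15·1 = $495.
Optimal plan:
  Q1->W: 25 × $3 = $75
  Q2->W: 15 × $3 = $45
  Q3->X: 75 × $4 = $300
  Q4->W: 15 × $3 = $45
Optimal cost = $465.
Saving = 495 − 465 = $30.

30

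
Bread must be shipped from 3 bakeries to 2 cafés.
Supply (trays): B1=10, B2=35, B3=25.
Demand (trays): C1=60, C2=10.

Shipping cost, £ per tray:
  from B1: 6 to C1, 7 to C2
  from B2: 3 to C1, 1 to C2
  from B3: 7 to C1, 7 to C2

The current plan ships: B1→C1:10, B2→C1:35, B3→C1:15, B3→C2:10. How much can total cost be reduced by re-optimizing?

Current plan cost = 10·6 + 35·3 + 15·7 + 10·7 = £340.
Optimal plan:
  B1→C1: 10 × £6 = £60
  B2→C1: 25 × £3 = £75
  B2→C2: 10 × £1 = £10
  B3→C1: 25 × £7 = £175
Optimal cost = £320.
Saving = 340 − 320 = £20.

20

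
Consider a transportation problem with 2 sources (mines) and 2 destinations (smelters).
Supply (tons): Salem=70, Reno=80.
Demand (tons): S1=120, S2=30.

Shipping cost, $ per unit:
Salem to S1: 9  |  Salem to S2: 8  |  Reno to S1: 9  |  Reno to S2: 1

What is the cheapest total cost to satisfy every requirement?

1110

Optimal allocation:
  Salem→S1: 70 × $9 = $630
  Reno→S1: 50 × $9 = $450
  Reno→S2: 30 × $1 = $30
Total = 630 + 450 + 30 = $1110.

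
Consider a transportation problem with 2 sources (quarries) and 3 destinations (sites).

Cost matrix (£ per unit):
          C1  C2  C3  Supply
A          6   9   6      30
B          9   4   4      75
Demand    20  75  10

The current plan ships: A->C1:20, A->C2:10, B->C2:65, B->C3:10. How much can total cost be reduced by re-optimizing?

30

Current plan cost = 20·6 + 10·9 + 65·4 + 10·4 = £510.
Optimal plan:
  A→C1: 20 × £6 = £120
  A→C3: 10 × £6 = £60
  B→C2: 75 × £4 = £300
Optimal cost = £480.
Saving = 510 − 480 = £30.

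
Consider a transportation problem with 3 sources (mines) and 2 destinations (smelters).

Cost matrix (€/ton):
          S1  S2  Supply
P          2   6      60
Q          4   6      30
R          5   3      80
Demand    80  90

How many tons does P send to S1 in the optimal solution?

60

The minimum-cost plan:
  P–S1: 60 × €2 = €120
  Q–S1: 20 × €4 = €80
  Q–S2: 10 × €6 = €60
  R–S2: 80 × €3 = €240
Total cost = €500.
So P→S1 carries 60 tons.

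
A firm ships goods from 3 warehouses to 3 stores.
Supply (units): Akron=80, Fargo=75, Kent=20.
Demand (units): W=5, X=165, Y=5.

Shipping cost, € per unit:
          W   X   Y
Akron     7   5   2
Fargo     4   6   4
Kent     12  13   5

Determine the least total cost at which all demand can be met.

One minimum-cost allocation:
  Akron→X: 80 units
  Fargo→W: 5 units
  Fargo→X: 70 units
  Kent→X: 15 units
  Kent→Y: 5 units
Total cost = €1060.
(Supply check: Akron ships 80; Fargo ships 75; Kent ships 20.)

1060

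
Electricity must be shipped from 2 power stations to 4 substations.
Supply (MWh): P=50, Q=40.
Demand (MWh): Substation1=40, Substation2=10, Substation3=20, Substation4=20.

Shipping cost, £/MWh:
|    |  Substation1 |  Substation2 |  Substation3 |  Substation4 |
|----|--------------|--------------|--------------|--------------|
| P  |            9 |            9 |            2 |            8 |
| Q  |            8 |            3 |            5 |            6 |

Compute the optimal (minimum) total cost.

One minimum-cost allocation:
  P–Substation1: 30 MWh
  P–Substation3: 20 MWh
  Q–Substation1: 10 MWh
  Q–Substation2: 10 MWh
  Q–Substation4: 20 MWh
Total cost = £540.

540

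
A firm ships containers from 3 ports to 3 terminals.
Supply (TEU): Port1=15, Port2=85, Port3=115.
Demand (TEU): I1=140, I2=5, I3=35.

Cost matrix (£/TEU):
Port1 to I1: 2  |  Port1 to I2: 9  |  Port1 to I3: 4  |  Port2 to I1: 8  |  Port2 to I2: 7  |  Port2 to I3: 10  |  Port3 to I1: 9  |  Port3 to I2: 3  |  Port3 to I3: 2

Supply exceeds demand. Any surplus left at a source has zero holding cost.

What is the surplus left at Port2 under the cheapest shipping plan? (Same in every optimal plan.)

0

An optimal plan:
  Port1→I1: 15 × £2 = £30
  Port2→I1: 85 × £8 = £680
  Port3→I1: 40 × £9 = £360
  Port3→I2: 5 × £3 = £15
  Port3→I3: 35 × £2 = £70
Total cost = £1155.
Port2 ships 85 of its 85, leaving 0.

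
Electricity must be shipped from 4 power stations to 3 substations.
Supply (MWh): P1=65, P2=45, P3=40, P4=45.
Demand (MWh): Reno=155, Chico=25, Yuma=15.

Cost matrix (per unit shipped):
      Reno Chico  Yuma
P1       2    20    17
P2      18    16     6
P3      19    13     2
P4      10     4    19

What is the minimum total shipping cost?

1745

An optimal shipping plan:
  P1->Reno: 65 × 2 = 130
  P2->Reno: 45 × 18 = 810
  P3->Reno: 25 × 19 = 475
  P3->Yuma: 15 × 2 = 30
  P4->Reno: 20 × 10 = 200
  P4->Chico: 25 × 4 = 100
Total = 130 + 810 + 475 + 30 + 200 + 100 = 1745.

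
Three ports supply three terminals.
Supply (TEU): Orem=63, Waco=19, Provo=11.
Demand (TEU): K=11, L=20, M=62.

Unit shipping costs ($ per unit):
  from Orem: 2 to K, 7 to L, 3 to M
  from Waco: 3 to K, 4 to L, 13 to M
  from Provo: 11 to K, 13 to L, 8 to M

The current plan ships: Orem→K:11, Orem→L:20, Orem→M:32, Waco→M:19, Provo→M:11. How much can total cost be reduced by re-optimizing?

Current plan cost = 11·2 + 20·7 + 32·3 + 19·13 + 11·8 = $593.
Optimal plan:
  Orem→K: 11 TEU
  Orem→L: 1 TEU
  Orem→M: 51 TEU
  Waco→L: 19 TEU
  Provo→M: 11 TEU
Optimal cost = $346.
Saving = 593 − 346 = $247.

247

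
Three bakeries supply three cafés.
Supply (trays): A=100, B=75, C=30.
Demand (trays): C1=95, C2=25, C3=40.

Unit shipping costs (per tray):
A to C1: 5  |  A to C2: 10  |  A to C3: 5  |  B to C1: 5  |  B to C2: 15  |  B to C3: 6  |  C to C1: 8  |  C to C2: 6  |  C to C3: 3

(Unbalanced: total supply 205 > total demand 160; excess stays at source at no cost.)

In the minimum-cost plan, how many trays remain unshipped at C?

Minimum-cost shipments:
  A->C1: 20 × 5 = 100
  A->C3: 35 × 5 = 175
  B->C1: 75 × 5 = 375
  C->C2: 25 × 6 = 150
  C->C3: 5 × 3 = 15
Total cost = 815.
C ships 30 of its 30, leaving 0.

0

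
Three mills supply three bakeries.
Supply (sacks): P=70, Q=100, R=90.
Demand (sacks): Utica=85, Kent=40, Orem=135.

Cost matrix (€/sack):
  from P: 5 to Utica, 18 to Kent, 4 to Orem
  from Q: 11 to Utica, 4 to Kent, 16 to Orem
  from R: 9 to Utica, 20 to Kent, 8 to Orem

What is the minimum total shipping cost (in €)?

One minimum-cost allocation:
  P to Orem: 70 × €4 = €280
  Q to Utica: 60 × €11 = €660
  Q to Kent: 40 × €4 = €160
  R to Utica: 25 × €9 = €225
  R to Orem: 65 × €8 = €520
Total = 280 + 660 + 160 + 225 + 520 = €1845.

1845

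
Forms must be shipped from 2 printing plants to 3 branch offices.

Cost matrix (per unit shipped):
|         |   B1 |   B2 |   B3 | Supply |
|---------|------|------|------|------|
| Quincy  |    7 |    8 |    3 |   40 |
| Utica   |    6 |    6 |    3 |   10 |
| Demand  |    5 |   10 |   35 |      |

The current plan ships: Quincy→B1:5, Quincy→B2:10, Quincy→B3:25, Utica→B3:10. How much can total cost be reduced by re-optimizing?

Current plan cost = 5·7 + 10·8 + 25·3 + 10·3 = 220.
Optimal plan:
  Quincy to B1: 5 × 7 = 35
  Quincy to B3: 35 × 3 = 105
  Utica to B2: 10 × 6 = 60
Optimal cost = 200.
Saving = 220 − 200 = 20.

20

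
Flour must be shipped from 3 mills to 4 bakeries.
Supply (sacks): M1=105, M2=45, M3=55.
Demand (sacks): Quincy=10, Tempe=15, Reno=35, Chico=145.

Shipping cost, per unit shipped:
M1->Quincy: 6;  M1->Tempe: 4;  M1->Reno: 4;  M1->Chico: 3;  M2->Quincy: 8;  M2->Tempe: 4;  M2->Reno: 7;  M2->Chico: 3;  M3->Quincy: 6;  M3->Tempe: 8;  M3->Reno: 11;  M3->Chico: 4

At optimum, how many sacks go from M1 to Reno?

35

Solving gives:
  M1→Tempe: 15 × 4 = 60
  M1→Reno: 35 × 4 = 140
  M1→Chico: 55 × 3 = 165
  M2→Chico: 45 × 3 = 135
  M3→Quincy: 10 × 6 = 60
  M3→Chico: 45 × 4 = 180
Total cost = 740.
So M1→Reno carries 35 sacks.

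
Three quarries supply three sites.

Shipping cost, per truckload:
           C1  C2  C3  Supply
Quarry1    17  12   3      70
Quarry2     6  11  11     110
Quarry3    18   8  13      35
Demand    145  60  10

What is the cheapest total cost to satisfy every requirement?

1865

Optimal allocation:
  Quarry1->C1: 35 truckloads
  Quarry1->C2: 25 truckloads
  Quarry1->C3: 10 truckloads
  Quarry2->C1: 110 truckloads
  Quarry3->C2: 35 truckloads
Total cost = 1865.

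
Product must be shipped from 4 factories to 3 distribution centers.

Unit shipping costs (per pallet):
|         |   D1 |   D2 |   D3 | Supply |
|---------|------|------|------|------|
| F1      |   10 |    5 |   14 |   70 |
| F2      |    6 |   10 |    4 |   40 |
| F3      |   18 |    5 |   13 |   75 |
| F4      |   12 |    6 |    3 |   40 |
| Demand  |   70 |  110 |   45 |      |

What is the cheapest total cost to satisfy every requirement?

1250

An optimal shipping plan:
  F1->D1: 35 × 10 = 350
  F1->D2: 35 × 5 = 175
  F2->D1: 35 × 6 = 210
  F2->D3: 5 × 4 = 20
  F3->D2: 75 × 5 = 375
  F4->D3: 40 × 3 = 120
Total = 350 + 175 + 210 + 20 + 375 + 120 = 1250.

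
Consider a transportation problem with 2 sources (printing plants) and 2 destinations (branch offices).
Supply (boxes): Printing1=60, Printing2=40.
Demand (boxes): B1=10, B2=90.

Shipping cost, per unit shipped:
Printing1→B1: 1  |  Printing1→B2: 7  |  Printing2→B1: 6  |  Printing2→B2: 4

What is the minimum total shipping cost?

One minimum-cost allocation:
  Printing1->B1: 10 × 1 = 10
  Printing1->B2: 50 × 7 = 350
  Printing2->B2: 40 × 4 = 160
Total = 10 + 350 + 160 = 520.

520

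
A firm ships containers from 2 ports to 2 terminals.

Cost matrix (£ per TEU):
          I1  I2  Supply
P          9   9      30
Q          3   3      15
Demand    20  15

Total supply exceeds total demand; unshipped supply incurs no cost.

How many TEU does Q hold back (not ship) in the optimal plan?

An optimal plan:
  P–I1: 5 × £9 = £45
  P–I2: 15 × £9 = £135
  Q–I1: 15 × £3 = £45
Total cost = £225.
Q ships 15 of its 15, leaving 0.

0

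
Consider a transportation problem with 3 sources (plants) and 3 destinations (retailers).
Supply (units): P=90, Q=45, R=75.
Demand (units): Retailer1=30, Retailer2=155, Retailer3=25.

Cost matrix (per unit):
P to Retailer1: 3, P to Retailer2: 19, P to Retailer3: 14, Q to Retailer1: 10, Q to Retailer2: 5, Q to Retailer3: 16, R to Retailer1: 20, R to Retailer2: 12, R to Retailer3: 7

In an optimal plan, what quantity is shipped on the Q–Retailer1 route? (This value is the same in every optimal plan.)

0

Optimal shipments:
  P→Retailer1: 30 × 3 = 90
  P→Retailer2: 60 × 19 = 1140
  Q→Retailer2: 45 × 5 = 225
  R→Retailer2: 50 × 12 = 600
  R→Retailer3: 25 × 7 = 175
Total cost = 2230.
The route Q→Retailer1 is not used.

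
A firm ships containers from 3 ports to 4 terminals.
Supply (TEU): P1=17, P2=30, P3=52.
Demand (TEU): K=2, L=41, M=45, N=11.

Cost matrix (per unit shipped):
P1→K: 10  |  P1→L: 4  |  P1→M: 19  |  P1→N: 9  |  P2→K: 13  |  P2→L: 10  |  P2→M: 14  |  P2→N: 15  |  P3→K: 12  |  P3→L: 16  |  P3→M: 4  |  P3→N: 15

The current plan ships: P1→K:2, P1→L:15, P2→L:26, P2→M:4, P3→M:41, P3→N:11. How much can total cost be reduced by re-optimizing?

48

Current plan cost = 2·10 + 15·4 + 26·10 + 4·14 + 41·4 + 11·15 = 725.
Optimal plan:
  P1 to L: 17 × 4 = 68
  P2 to L: 24 × 10 = 240
  P2 to N: 6 × 15 = 90
  P3 to K: 2 × 12 = 24
  P3 to M: 45 × 4 = 180
  P3 to N: 5 × 15 = 75
Optimal cost = 677.
Saving = 725 − 677 = 48.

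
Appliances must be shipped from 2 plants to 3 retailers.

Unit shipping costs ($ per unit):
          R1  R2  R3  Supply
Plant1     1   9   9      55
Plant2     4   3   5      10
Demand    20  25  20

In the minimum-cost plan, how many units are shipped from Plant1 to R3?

Solving gives:
  Plant1–R1: 20 × $1 = $20
  Plant1–R2: 15 × $9 = $135
  Plant1–R3: 20 × $9 = $180
  Plant2–R2: 10 × $3 = $30
Total cost = $365.
So Plant1→R3 carries 20 units.

20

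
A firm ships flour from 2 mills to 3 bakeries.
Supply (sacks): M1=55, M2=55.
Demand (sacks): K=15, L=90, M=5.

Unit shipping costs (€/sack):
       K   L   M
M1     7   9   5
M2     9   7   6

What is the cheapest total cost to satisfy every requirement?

830

One minimum-cost allocation:
  M1→K: 15 × €7 = €105
  M1→L: 35 × €9 = €315
  M1→M: 5 × €5 = €25
  M2→L: 55 × €7 = €385
Total = 105 + 315 + 25 + 385 = €830.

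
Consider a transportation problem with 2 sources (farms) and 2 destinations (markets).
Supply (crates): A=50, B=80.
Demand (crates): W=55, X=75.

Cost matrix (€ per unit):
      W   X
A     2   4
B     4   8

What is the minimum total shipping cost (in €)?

Optimal allocation:
  A→X: 50 crates
  B→W: 55 crates
  B→X: 25 crates
Total cost = €620.
(Supply check: A ships 50; B ships 80.)

620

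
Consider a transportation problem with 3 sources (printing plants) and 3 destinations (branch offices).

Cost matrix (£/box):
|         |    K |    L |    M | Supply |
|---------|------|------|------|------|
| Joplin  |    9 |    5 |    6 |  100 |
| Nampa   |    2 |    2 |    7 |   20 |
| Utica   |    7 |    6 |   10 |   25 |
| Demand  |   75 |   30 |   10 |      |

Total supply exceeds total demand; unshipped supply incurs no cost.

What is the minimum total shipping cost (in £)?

An optimal shipping plan:
  Joplin→K: 30 × £9 = £270
  Joplin→L: 30 × £5 = £150
  Joplin→M: 10 × £6 = £60
  Nampa→K: 20 × £2 = £40
  Utica→K: 25 × £7 = £175
Total = 270 + 150 + 60 + 40 + 175 = £695.
(Supply check: Joplin ships 70; Nampa ships 20; Utica ships 25.)

695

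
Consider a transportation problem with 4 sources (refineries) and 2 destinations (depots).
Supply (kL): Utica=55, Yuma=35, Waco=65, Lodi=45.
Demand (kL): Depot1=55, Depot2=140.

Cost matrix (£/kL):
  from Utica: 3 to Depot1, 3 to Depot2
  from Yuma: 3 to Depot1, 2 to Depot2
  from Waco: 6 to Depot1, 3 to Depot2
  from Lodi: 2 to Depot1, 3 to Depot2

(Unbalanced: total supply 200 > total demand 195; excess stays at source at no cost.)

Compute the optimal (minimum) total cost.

505

Optimal allocation:
  Utica–Depot1: 10 × £3 = £30
  Utica–Depot2: 45 × £3 = £135
  Yuma–Depot2: 35 × £2 = £70
  Waco–Depot2: 60 × £3 = £180
  Lodi–Depot1: 45 × £2 = £90
Total = 30 + 135 + 70 + 180 + 90 = £505.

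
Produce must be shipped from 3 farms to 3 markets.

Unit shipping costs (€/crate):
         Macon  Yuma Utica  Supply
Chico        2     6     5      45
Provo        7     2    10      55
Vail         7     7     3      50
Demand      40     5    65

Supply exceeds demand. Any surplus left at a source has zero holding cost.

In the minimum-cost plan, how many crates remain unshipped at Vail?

Minimum-cost shipments:
  Chico to Macon: 30 × €2 = €60
  Chico to Utica: 15 × €5 = €75
  Provo to Macon: 10 × €7 = €70
  Provo to Yuma: 5 × €2 = €10
  Vail to Utica: 50 × €3 = €150
Total cost = €365.
Vail ships 50 of its 50, leaving 0.

0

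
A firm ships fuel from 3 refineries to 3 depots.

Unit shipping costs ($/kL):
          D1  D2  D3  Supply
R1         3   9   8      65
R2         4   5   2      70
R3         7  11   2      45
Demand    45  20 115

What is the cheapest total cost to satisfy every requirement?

An optimal shipping plan:
  R1–D1: 45 × $3 = $135
  R1–D2: 20 × $9 = $180
  R2–D3: 70 × $2 = $140
  R3–D3: 45 × $2 = $90
Total = 135 + 180 + 140 + 90 = $545.

545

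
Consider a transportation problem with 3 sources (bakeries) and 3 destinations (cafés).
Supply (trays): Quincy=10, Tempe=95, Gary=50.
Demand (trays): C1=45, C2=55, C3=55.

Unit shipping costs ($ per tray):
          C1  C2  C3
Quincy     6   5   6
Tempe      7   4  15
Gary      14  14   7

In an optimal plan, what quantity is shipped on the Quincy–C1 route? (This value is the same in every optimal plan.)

Solving gives:
  Quincy–C1: 5 × $6 = $30
  Quincy–C3: 5 × $6 = $30
  Tempe–C1: 40 × $7 = $280
  Tempe–C2: 55 × $4 = $220
  Gary–C3: 50 × $7 = $350
Total cost = $910.
So Quincy→C1 carries 5 trays.

5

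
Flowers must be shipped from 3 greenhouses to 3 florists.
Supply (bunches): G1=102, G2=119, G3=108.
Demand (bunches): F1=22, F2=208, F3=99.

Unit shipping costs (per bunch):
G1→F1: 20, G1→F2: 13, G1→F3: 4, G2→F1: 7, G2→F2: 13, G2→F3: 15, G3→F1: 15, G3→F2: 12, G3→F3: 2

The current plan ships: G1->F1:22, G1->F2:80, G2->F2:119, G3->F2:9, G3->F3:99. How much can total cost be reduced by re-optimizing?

286

Current plan cost = 22·20 + 80·13 + 119·13 + 9·12 + 99·2 = 3333.
Optimal plan:
  G1->F2: 102 × 13 = 1326
  G2->F1: 22 × 7 = 154
  G2->F2: 97 × 13 = 1261
  G3->F2: 9 × 12 = 108
  G3->F3: 99 × 2 = 198
Optimal cost = 3047.
Saving = 3333 − 3047 = 286.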